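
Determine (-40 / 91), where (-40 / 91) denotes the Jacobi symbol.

1

Reduce the numerator: -40 ≡ 51 (mod 91), so (-40 / 91) = (51 / 91).
Both 51 ≡ 3 and 91 ≡ 3 (mod 4), so reciprocity gives (51 / 91) = -(91 / 51). Reduce: 91 ≡ 40 (mod 51). Now have -(40 / 51).
Factor out 2: 40 = 2^3·5. Since 51 ≡ 3 (mod 8), (2 / 51) = -1, and (2 / 51)^3 = -1. Now have (5 / 51).
5 ≡ 1 (mod 4), so quadratic reciprocity gives (5 / 51) = (51 / 5). Reduce: 51 ≡ 1 (mod 5). Now have (1 / 5).
(1 / 5) = 1. Collecting the sign factors: 1.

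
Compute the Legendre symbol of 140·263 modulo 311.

By multiplicativity, (140·263|311) = (140|311)·(263|311).
First factor (140|311):
Factor out 2: 140 = 2^2·35. Since 311 ≡ 7 (mod 8), (2|311) = +1, and (2|311)^2 = +1. Now have (35|311).
Both 35 ≡ 3 and 311 ≡ 3 (mod 4), so reciprocity gives (35|311) = -(311|35). Reduce: 311 ≡ 31 (mod 35). Now have -(31|35).
Both 31 ≡ 3 and 35 ≡ 3 (mod 4), so reciprocity gives (31|35) = -(35|31). Reduce: 35 ≡ 4 (mod 31). Now have (4|31).
Factor out 2: 4 = 2^2. Since 31 ≡ 7 (mod 8), (2|31) = +1, and (2|31)^2 = +1. Now have (1|31).
(1|31) = 1. Collecting the sign factors: 1.
Second factor (263|311):
Both 263 ≡ 3 and 311 ≡ 3 (mod 4), so reciprocity gives (263|311) = -(311|263). Reduce: 311 ≡ 48 (mod 263). Now have -(48|263).
Factor out 2: 48 = 2^4·3. Since 263 ≡ 7 (mod 8), (2|263) = +1, and (2|263)^4 = +1. Now have -(3|263).
Both 3 ≡ 3 and 263 ≡ 3 (mod 4), so reciprocity gives (3|263) = -(263|3). Reduce: 263 ≡ 2 (mod 3). Now have (2|3).
Factor out 2: 2 = 2. Since 3 ≡ 3 (mod 8), (2|3) = -1. Now have -(1|3).
(1|3) = 1. Collecting the sign factors: -1.
Product: (1)·(-1) = -1.

-1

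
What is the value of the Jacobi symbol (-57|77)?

-1

Reduce the numerator: -57 ≡ 20 (mod 77), so (-57|77) = (20|77).
Factor out 2: 20 = 2^2·5. Since 77 ≡ 5 (mod 8), (2|77) = -1, and (2|77)^2 = +1. Now have (5|77).
5 ≡ 1 (mod 4), so quadratic reciprocity gives (5|77) = (77|5). Reduce: 77 ≡ 2 (mod 5). Now have (2|5).
Factor out 2: 2 = 2. Since 5 ≡ 5 (mod 8), (2|5) = -1. Now have -(1|5).
(1|5) = 1. Collecting the sign factors: -1.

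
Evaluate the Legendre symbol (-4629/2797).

-1

(-4629/2797)
  = (965/2797)    [-4629 ≡ 965 mod 2797]
  = (2797/965)    [QR: 965 ≡ 1 mod 4, sign kept]
  = (867/965)    [2797 ≡ 867 mod 965]
  = (965/867)    [QR: 965 ≡ 1 mod 4, sign kept]
  = (98/867)    [965 ≡ 98 mod 867]
  = -(49/867)    [867 ≡ 3 mod 8 ⇒ (2/867) = -1]
  = -(867/49)    [QR: 49 ≡ 1 mod 4, sign kept]
  = -(34/49)    [867 ≡ 34 mod 49]
  = -(17/49)    [49 ≡ 1 mod 8 ⇒ (2/49) = +1]
  = -(49/17)    [QR: 17 ≡ 1 mod 4, sign kept]
  = -(15/17)    [49 ≡ 15 mod 17]
  = -(17/15)    [QR: 17 ≡ 1 mod 4, sign kept]
  = -(2/15)    [17 ≡ 2 mod 15]
  = -(1/15)    [15 ≡ 7 mod 8 ⇒ (2/15) = +1]
  = -1    [(1/15) = 1]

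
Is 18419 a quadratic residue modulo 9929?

(18419/9929)
  = (8490/9929)    [18419 ≡ 8490 mod 9929]
  = (4245/9929)    [9929 ≡ 1 mod 8 ⇒ (2/9929) = +1]
  = (9929/4245)    [QR: 4245 ≡ 1 mod 4, sign kept]
  = (1439/4245)    [9929 ≡ 1439 mod 4245]
  = (4245/1439)    [QR: 4245 ≡ 1 mod 4, sign kept]
  = (1367/1439)    [4245 ≡ 1367 mod 1439]
  = -(1439/1367)    [QR: both ≡ 3 mod 4, sign flips]
  = -(72/1367)    [1439 ≡ 72 mod 1367]
  = -(9/1367)    [1367 ≡ 7 mod 8 ⇒ (2/1367)^3 = +1]
  = -(1367/9)    [QR: 9 ≡ 1 mod 4, sign kept]
  = -(8/9)    [1367 ≡ 8 mod 9]
  = -(1/9)    [9 ≡ 1 mod 8 ⇒ (2/9)^3 = +1]
  = -1    [(1/9) = 1]
(18419/9929) = -1, and 9929 is prime, so 18419 is not a quadratic residue mod 9929.

no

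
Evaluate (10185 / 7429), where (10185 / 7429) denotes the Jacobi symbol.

Reduce the numerator: 10185 ≡ 2756 (mod 7429), so (10185 / 7429) = (2756 / 7429).
Factor out 2: 2756 = 2^2·689. Since 7429 ≡ 5 (mod 8), (2 / 7429) = -1, and (2 / 7429)^2 = +1. Now have (689 / 7429).
689 ≡ 1 (mod 4), so quadratic reciprocity gives (689 / 7429) = (7429 / 689). Reduce: 7429 ≡ 539 (mod 689). Now have (539 / 689).
689 ≡ 1 (mod 4), so quadratic reciprocity gives (539 / 689) = (689 / 539). Reduce: 689 ≡ 150 (mod 539). Now have (150 / 539).
Factor out 2: 150 = 2·75. Since 539 ≡ 3 (mod 8), (2 / 539) = -1. Now have -(75 / 539).
Both 75 ≡ 3 and 539 ≡ 3 (mod 4), so reciprocity gives (75 / 539) = -(539 / 75). Reduce: 539 ≡ 14 (mod 75). Now have (14 / 75).
Factor out 2: 14 = 2·7. Since 75 ≡ 3 (mod 8), (2 / 75) = -1. Now have -(7 / 75).
Both 7 ≡ 3 and 75 ≡ 3 (mod 4), so reciprocity gives (7 / 75) = -(75 / 7). Reduce: 75 ≡ 5 (mod 7). Now have (5 / 7).
5 ≡ 1 (mod 4), so quadratic reciprocity gives (5 / 7) = (7 / 5). Reduce: 7 ≡ 2 (mod 5). Now have (2 / 5).
Factor out 2: 2 = 2. Since 5 ≡ 5 (mod 8), (2 / 5) = -1. Now have -(1 / 5).
(1 / 5) = 1. Collecting the sign factors: -1.

-1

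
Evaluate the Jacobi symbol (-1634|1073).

Reduce the numerator: -1634 ≡ 512 (mod 1073), so (-1634|1073) = (512|1073).
Factor out 2: 512 = 2^9. Since 1073 ≡ 1 (mod 8), (2|1073) = +1, and (2|1073)^9 = +1. Now have (1|1073).
(1|1073) = 1. Collecting the sign factors: 1.

1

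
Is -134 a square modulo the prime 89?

Reduce the numerator: -134 ≡ 44 (mod 89), so (-134|89) = (44|89).
Factor out 2: 44 = 2^2·11. Since 89 ≡ 1 (mod 8), (2|89) = +1, and (2|89)^2 = +1. Now have (11|89).
89 ≡ 1 (mod 4), so quadratic reciprocity gives (11|89) = (89|11). Reduce: 89 ≡ 1 (mod 11). Now have (1|11).
(1|11) = 1. Collecting the sign factors: 1.
(-134|89) = 1, and 89 is prime, so -134 is a quadratic residue mod 89.

yes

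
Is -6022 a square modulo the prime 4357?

no

(-6022|4357)
  = (6022|4357)    [4357 ≡ 1 mod 4 ⇒ (-1|4357) = +1]
  = (1665|4357)    [6022 ≡ 1665 mod 4357]
  = (4357|1665)    [QR: 1665 ≡ 1 mod 4, sign kept]
  = (1027|1665)    [4357 ≡ 1027 mod 1665]
  = (1665|1027)    [QR: 1665 ≡ 1 mod 4, sign kept]
  = (638|1027)    [1665 ≡ 638 mod 1027]
  = -(319|1027)    [1027 ≡ 3 mod 8 ⇒ (2|1027) = -1]
  = (1027|319)    [QR: both ≡ 3 mod 4, sign flips]
  = (70|319)    [1027 ≡ 70 mod 319]
  = (35|319)    [319 ≡ 7 mod 8 ⇒ (2|319) = +1]
  = -(319|35)    [QR: both ≡ 3 mod 4, sign flips]
  = -(4|35)    [319 ≡ 4 mod 35]
  = -(1|35)    [35 ≡ 3 mod 8 ⇒ (2|35)^2 = +1]
  = -1    [(1|35) = 1]
The Legendre symbol is -1, so x^2 ≡ -6022 (mod 4357) has no solution.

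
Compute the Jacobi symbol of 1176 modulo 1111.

-1

(1176/1111)
  = (65/1111)    [1176 ≡ 65 mod 1111]
  = (1111/65)    [QR: 65 ≡ 1 mod 4, sign kept]
  = (6/65)    [1111 ≡ 6 mod 65]
  = (3/65)    [65 ≡ 1 mod 8 ⇒ (2/65) = +1]
  = (65/3)    [QR: 65 ≡ 1 mod 4, sign kept]
  = (2/3)    [65 ≡ 2 mod 3]
  = -(1/3)    [3 ≡ 3 mod 8 ⇒ (2/3) = -1]
  = -1    [(1/3) = 1]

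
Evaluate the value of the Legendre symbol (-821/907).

Reduce the numerator: -821 ≡ 86 (mod 907), so (-821/907) = (86/907).
Factor out 2: 86 = 2·43. Since 907 ≡ 3 (mod 8), (2/907) = -1. Now have -(43/907).
Both 43 ≡ 3 and 907 ≡ 3 (mod 4), so reciprocity gives (43/907) = -(907/43). Reduce: 907 ≡ 4 (mod 43). Now have (4/43).
Factor out 2: 4 = 2^2. Since 43 ≡ 3 (mod 8), (2/43) = -1, and (2/43)^2 = +1. Now have (1/43).
(1/43) = 1. Collecting the sign factors: 1.

1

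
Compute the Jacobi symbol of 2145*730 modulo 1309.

By multiplicativity, (2145·730 / 1309) = (2145 / 1309)·(730 / 1309).
First factor (2145 / 1309):
(2145 / 1309)
  = (836 / 1309)    [2145 ≡ 836 mod 1309]
  = (209 / 1309)    [1309 ≡ 5 mod 8 ⇒ (2 / 1309)^2 = +1]
  = (1309 / 209)    [QR: 209 ≡ 1 mod 4, sign kept]
  = (55 / 209)    [1309 ≡ 55 mod 209]
  = (209 / 55)    [QR: 209 ≡ 1 mod 4, sign kept]
  = (44 / 55)    [209 ≡ 44 mod 55]
  = (11 / 55)    [55 ≡ 7 mod 8 ⇒ (2 / 55)^2 = +1]
  = -(55 / 11)    [QR: both ≡ 3 mod 4, sign flips]
  = -(0 / 11)    [55 ≡ 0 mod 11]
  = 0    [numerator 0, gcd > 1]
Second factor (730 / 1309):
(730 / 1309)
  = -(365 / 1309)    [1309 ≡ 5 mod 8 ⇒ (2 / 1309) = -1]
  = -(1309 / 365)    [QR: 365 ≡ 1 mod 4, sign kept]
  = -(214 / 365)    [1309 ≡ 214 mod 365]
  = (107 / 365)    [365 ≡ 5 mod 8 ⇒ (2 / 365) = -1]
  = (365 / 107)    [QR: 365 ≡ 1 mod 4, sign kept]
  = (44 / 107)    [365 ≡ 44 mod 107]
  = (11 / 107)    [107 ≡ 3 mod 8 ⇒ (2 / 107)^2 = +1]
  = -(107 / 11)    [QR: both ≡ 3 mod 4, sign flips]
  = -(8 / 11)    [107 ≡ 8 mod 11]
  = (1 / 11)    [11 ≡ 3 mod 8 ⇒ (2 / 11)^3 = -1]
  = 1    [(1 / 11) = 1]
Product: (0)·(1) = 0.

0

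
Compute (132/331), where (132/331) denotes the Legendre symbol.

(132/331)
  = (33/331)    [331 ≡ 3 mod 8 ⇒ (2/331)^2 = +1]
  = (331/33)    [QR: 33 ≡ 1 mod 4, sign kept]
  = (1/33)    [331 ≡ 1 mod 33]
  = 1    [(1/33) = 1]

1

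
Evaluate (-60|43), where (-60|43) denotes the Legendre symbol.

-1

Reduce the numerator: -60 ≡ 26 (mod 43), so (-60|43) = (26|43).
Factor out 2: 26 = 2·13. Since 43 ≡ 3 (mod 8), (2|43) = -1. Now have -(13|43).
13 ≡ 1 (mod 4), so quadratic reciprocity gives (13|43) = (43|13). Reduce: 43 ≡ 4 (mod 13). Now have -(4|13).
Factor out 2: 4 = 2^2. Since 13 ≡ 5 (mod 8), (2|13) = -1, and (2|13)^2 = +1. Now have -(1|13).
(1|13) = 1. Collecting the sign factors: -1.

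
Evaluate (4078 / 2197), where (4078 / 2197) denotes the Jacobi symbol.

1

(4078 / 2197)
  = (1881 / 2197)    [4078 ≡ 1881 mod 2197]
  = (2197 / 1881)    [QR: 1881 ≡ 1 mod 4, sign kept]
  = (316 / 1881)    [2197 ≡ 316 mod 1881]
  = (79 / 1881)    [1881 ≡ 1 mod 8 ⇒ (2 / 1881)^2 = +1]
  = (1881 / 79)    [QR: 1881 ≡ 1 mod 4, sign kept]
  = (64 / 79)    [1881 ≡ 64 mod 79]
  = (1 / 79)    [79 ≡ 7 mod 8 ⇒ (2 / 79)^6 = +1]
  = 1    [(1 / 79) = 1]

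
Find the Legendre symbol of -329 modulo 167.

-1

(-329/167)
  = (5/167)    [-329 ≡ 5 mod 167]
  = (167/5)    [QR: 5 ≡ 1 mod 4, sign kept]
  = (2/5)    [167 ≡ 2 mod 5]
  = -(1/5)    [5 ≡ 5 mod 8 ⇒ (2/5) = -1]
  = -1    [(1/5) = 1]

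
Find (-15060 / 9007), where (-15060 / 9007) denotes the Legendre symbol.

1

(-15060 / 9007)
  = (2954 / 9007)    [-15060 ≡ 2954 mod 9007]
  = (1477 / 9007)    [9007 ≡ 7 mod 8 ⇒ (2 / 9007) = +1]
  = (9007 / 1477)    [QR: 1477 ≡ 1 mod 4, sign kept]
  = (145 / 1477)    [9007 ≡ 145 mod 1477]
  = (1477 / 145)    [QR: 145 ≡ 1 mod 4, sign kept]
  = (27 / 145)    [1477 ≡ 27 mod 145]
  = (145 / 27)    [QR: 145 ≡ 1 mod 4, sign kept]
  = (10 / 27)    [145 ≡ 10 mod 27]
  = -(5 / 27)    [27 ≡ 3 mod 8 ⇒ (2 / 27) = -1]
  = -(27 / 5)    [QR: 5 ≡ 1 mod 4, sign kept]
  = -(2 / 5)    [27 ≡ 2 mod 5]
  = (1 / 5)    [5 ≡ 5 mod 8 ⇒ (2 / 5) = -1]
  = 1    [(1 / 5) = 1]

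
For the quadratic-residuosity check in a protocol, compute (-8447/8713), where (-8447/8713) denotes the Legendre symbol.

Reduce the numerator: -8447 ≡ 266 (mod 8713), so (-8447/8713) = (266/8713).
Factor out 2: 266 = 2·133. Since 8713 ≡ 1 (mod 8), (2/8713) = +1. Now have (133/8713).
133 ≡ 1 (mod 4), so quadratic reciprocity gives (133/8713) = (8713/133). Reduce: 8713 ≡ 68 (mod 133). Now have (68/133).
Factor out 2: 68 = 2^2·17. Since 133 ≡ 5 (mod 8), (2/133) = -1, and (2/133)^2 = +1. Now have (17/133).
17 ≡ 1 (mod 4), so quadratic reciprocity gives (17/133) = (133/17). Reduce: 133 ≡ 14 (mod 17). Now have (14/17).
Factor out 2: 14 = 2·7. Since 17 ≡ 1 (mod 8), (2/17) = +1. Now have (7/17).
17 ≡ 1 (mod 4), so quadratic reciprocity gives (7/17) = (17/7). Reduce: 17 ≡ 3 (mod 7). Now have (3/7).
Both 3 ≡ 3 and 7 ≡ 3 (mod 4), so reciprocity gives (3/7) = -(7/3). Reduce: 7 ≡ 1 (mod 3). Now have -(1/3).
(1/3) = 1. Collecting the sign factors: -1.

-1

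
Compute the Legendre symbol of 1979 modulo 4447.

Both 1979 ≡ 3 and 4447 ≡ 3 (mod 4), so reciprocity gives (1979|4447) = -(4447|1979). Reduce: 4447 ≡ 489 (mod 1979). Now have -(489|1979).
489 ≡ 1 (mod 4), so quadratic reciprocity gives (489|1979) = (1979|489). Reduce: 1979 ≡ 23 (mod 489). Now have -(23|489).
489 ≡ 1 (mod 4), so quadratic reciprocity gives (23|489) = (489|23). Reduce: 489 ≡ 6 (mod 23). Now have -(6|23).
Factor out 2: 6 = 2·3. Since 23 ≡ 7 (mod 8), (2|23) = +1. Now have -(3|23).
Both 3 ≡ 3 and 23 ≡ 3 (mod 4), so reciprocity gives (3|23) = -(23|3). Reduce: 23 ≡ 2 (mod 3). Now have (2|3).
Factor out 2: 2 = 2. Since 3 ≡ 3 (mod 8), (2|3) = -1. Now have -(1|3).
(1|3) = 1. Collecting the sign factors: -1.

-1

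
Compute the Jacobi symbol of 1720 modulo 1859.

1

(1720 / 1859)
  = -(215 / 1859)    [1859 ≡ 3 mod 8 ⇒ (2 / 1859)^3 = -1]
  = (1859 / 215)    [QR: both ≡ 3 mod 4, sign flips]
  = (139 / 215)    [1859 ≡ 139 mod 215]
  = -(215 / 139)    [QR: both ≡ 3 mod 4, sign flips]
  = -(76 / 139)    [215 ≡ 76 mod 139]
  = -(19 / 139)    [139 ≡ 3 mod 8 ⇒ (2 / 139)^2 = +1]
  = (139 / 19)    [QR: both ≡ 3 mod 4, sign flips]
  = (6 / 19)    [139 ≡ 6 mod 19]
  = -(3 / 19)    [19 ≡ 3 mod 8 ⇒ (2 / 19) = -1]
  = (19 / 3)    [QR: both ≡ 3 mod 4, sign flips]
  = (1 / 3)    [19 ≡ 1 mod 3]
  = 1    [(1 / 3) = 1]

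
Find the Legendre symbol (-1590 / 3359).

(-1590 / 3359)
  = -(1590 / 3359)    [3359 ≡ 3 mod 4 ⇒ (-1 / 3359) = -1]
  = -(795 / 3359)    [3359 ≡ 7 mod 8 ⇒ (2 / 3359) = +1]
  = (3359 / 795)    [QR: both ≡ 3 mod 4, sign flips]
  = (179 / 795)    [3359 ≡ 179 mod 795]
  = -(795 / 179)    [QR: both ≡ 3 mod 4, sign flips]
  = -(79 / 179)    [795 ≡ 79 mod 179]
  = (179 / 79)    [QR: both ≡ 3 mod 4, sign flips]
  = (21 / 79)    [179 ≡ 21 mod 79]
  = (79 / 21)    [QR: 21 ≡ 1 mod 4, sign kept]
  = (16 / 21)    [79 ≡ 16 mod 21]
  = (1 / 21)    [21 ≡ 5 mod 8 ⇒ (2 / 21)^4 = +1]
  = 1    [(1 / 21) = 1]

1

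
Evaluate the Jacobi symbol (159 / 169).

1

(159 / 169)
  = (169 / 159)    [QR: 169 ≡ 1 mod 4, sign kept]
  = (10 / 159)    [169 ≡ 10 mod 159]
  = (5 / 159)    [159 ≡ 7 mod 8 ⇒ (2 / 159) = +1]
  = (159 / 5)    [QR: 5 ≡ 1 mod 4, sign kept]
  = (4 / 5)    [159 ≡ 4 mod 5]
  = (1 / 5)    [5 ≡ 5 mod 8 ⇒ (2 / 5)^2 = +1]
  = 1    [(1 / 5) = 1]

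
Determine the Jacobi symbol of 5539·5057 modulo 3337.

By multiplicativity, (5539·5057 / 3337) = (5539 / 3337)·(5057 / 3337).
First factor (5539 / 3337):
(5539 / 3337)
  = (2202 / 3337)    [5539 ≡ 2202 mod 3337]
  = (1101 / 3337)    [3337 ≡ 1 mod 8 ⇒ (2 / 3337) = +1]
  = (3337 / 1101)    [QR: 1101 ≡ 1 mod 4, sign kept]
  = (34 / 1101)    [3337 ≡ 34 mod 1101]
  = -(17 / 1101)    [1101 ≡ 5 mod 8 ⇒ (2 / 1101) = -1]
  = -(1101 / 17)    [QR: 17 ≡ 1 mod 4, sign kept]
  = -(13 / 17)    [1101 ≡ 13 mod 17]
  = -(17 / 13)    [QR: 13 ≡ 1 mod 4, sign kept]
  = -(4 / 13)    [17 ≡ 4 mod 13]
  = -(1 / 13)    [13 ≡ 5 mod 8 ⇒ (2 / 13)^2 = +1]
  = -1    [(1 / 13) = 1]
Second factor (5057 / 3337):
(5057 / 3337)
  = (1720 / 3337)    [5057 ≡ 1720 mod 3337]
  = (215 / 3337)    [3337 ≡ 1 mod 8 ⇒ (2 / 3337)^3 = +1]
  = (3337 / 215)    [QR: 3337 ≡ 1 mod 4, sign kept]
  = (112 / 215)    [3337 ≡ 112 mod 215]
  = (7 / 215)    [215 ≡ 7 mod 8 ⇒ (2 / 215)^4 = +1]
  = -(215 / 7)    [QR: both ≡ 3 mod 4, sign flips]
  = -(5 / 7)    [215 ≡ 5 mod 7]
  = -(7 / 5)    [QR: 5 ≡ 1 mod 4, sign kept]
  = -(2 / 5)    [7 ≡ 2 mod 5]
  = (1 / 5)    [5 ≡ 5 mod 8 ⇒ (2 / 5) = -1]
  = 1    [(1 / 5) = 1]
Product: (-1)·(1) = -1.

-1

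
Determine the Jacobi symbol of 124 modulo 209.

Factor out 2: 124 = 2^2·31. Since 209 ≡ 1 (mod 8), (2|209) = +1, and (2|209)^2 = +1. Now have (31|209).
209 ≡ 1 (mod 4), so quadratic reciprocity gives (31|209) = (209|31). Reduce: 209 ≡ 23 (mod 31). Now have (23|31).
Both 23 ≡ 3 and 31 ≡ 3 (mod 4), so reciprocity gives (23|31) = -(31|23). Reduce: 31 ≡ 8 (mod 23). Now have -(8|23).
Factor out 2: 8 = 2^3. Since 23 ≡ 7 (mod 8), (2|23) = +1, and (2|23)^3 = +1. Now have -(1|23).
(1|23) = 1. Collecting the sign factors: -1.

-1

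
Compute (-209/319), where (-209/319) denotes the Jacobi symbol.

0

(-209/319)
  = (110/319)    [-209 ≡ 110 mod 319]
  = (55/319)    [319 ≡ 7 mod 8 ⇒ (2/319) = +1]
  = -(319/55)    [QR: both ≡ 3 mod 4, sign flips]
  = -(44/55)    [319 ≡ 44 mod 55]
  = -(11/55)    [55 ≡ 7 mod 8 ⇒ (2/55)^2 = +1]
  = (55/11)    [QR: both ≡ 3 mod 4, sign flips]
  = (0/11)    [55 ≡ 0 mod 11]
  = 0    [numerator 0, gcd > 1]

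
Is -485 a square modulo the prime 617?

no

(-485/617)
  = (132/617)    [-485 ≡ 132 mod 617]
  = (33/617)    [617 ≡ 1 mod 8 ⇒ (2/617)^2 = +1]
  = (617/33)    [QR: 33 ≡ 1 mod 4, sign kept]
  = (23/33)    [617 ≡ 23 mod 33]
  = (33/23)    [QR: 33 ≡ 1 mod 4, sign kept]
  = (10/23)    [33 ≡ 10 mod 23]
  = (5/23)    [23 ≡ 7 mod 8 ⇒ (2/23) = +1]
  = (23/5)    [QR: 5 ≡ 1 mod 4, sign kept]
  = (3/5)    [23 ≡ 3 mod 5]
  = (5/3)    [QR: 5 ≡ 1 mod 4, sign kept]
  = (2/3)    [5 ≡ 2 mod 3]
  = -(1/3)    [3 ≡ 3 mod 8 ⇒ (2/3) = -1]
  = -1    [(1/3) = 1]
The Legendre symbol is -1, so x^2 ≡ -485 (mod 617) has no solution.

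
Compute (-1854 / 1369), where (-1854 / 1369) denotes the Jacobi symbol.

1

Reduce the numerator: -1854 ≡ 884 (mod 1369), so (-1854 / 1369) = (884 / 1369).
Factor out 2: 884 = 2^2·221. Since 1369 ≡ 1 (mod 8), (2 / 1369) = +1, and (2 / 1369)^2 = +1. Now have (221 / 1369).
221 ≡ 1 (mod 4), so quadratic reciprocity gives (221 / 1369) = (1369 / 221). Reduce: 1369 ≡ 43 (mod 221). Now have (43 / 221).
221 ≡ 1 (mod 4), so quadratic reciprocity gives (43 / 221) = (221 / 43). Reduce: 221 ≡ 6 (mod 43). Now have (6 / 43).
Factor out 2: 6 = 2·3. Since 43 ≡ 3 (mod 8), (2 / 43) = -1. Now have -(3 / 43).
Both 3 ≡ 3 and 43 ≡ 3 (mod 4), so reciprocity gives (3 / 43) = -(43 / 3). Reduce: 43 ≡ 1 (mod 3). Now have (1 / 3).
(1 / 3) = 1. Collecting the sign factors: 1.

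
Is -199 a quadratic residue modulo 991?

no

Pull out -1: (-199/991) = (-1/991)·(199/991). Since 991 ≡ 3 (mod 4), (-1/991) = -1. Now have -(199/991).
Both 199 ≡ 3 and 991 ≡ 3 (mod 4), so reciprocity gives (199/991) = -(991/199). Reduce: 991 ≡ 195 (mod 199). Now have (195/199).
Both 195 ≡ 3 and 199 ≡ 3 (mod 4), so reciprocity gives (195/199) = -(199/195). Reduce: 199 ≡ 4 (mod 195). Now have -(4/195).
Factor out 2: 4 = 2^2. Since 195 ≡ 3 (mod 8), (2/195) = -1, and (2/195)^2 = +1. Now have -(1/195).
(1/195) = 1. Collecting the sign factors: -1.
The Legendre symbol is -1, so x^2 ≡ -199 (mod 991) has no solution.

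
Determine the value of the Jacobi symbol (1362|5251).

-1

(1362|5251)
  = -(681|5251)    [5251 ≡ 3 mod 8 ⇒ (2|5251) = -1]
  = -(5251|681)    [QR: 681 ≡ 1 mod 4, sign kept]
  = -(484|681)    [5251 ≡ 484 mod 681]
  = -(121|681)    [681 ≡ 1 mod 8 ⇒ (2|681)^2 = +1]
  = -(681|121)    [QR: 121 ≡ 1 mod 4, sign kept]
  = -(76|121)    [681 ≡ 76 mod 121]
  = -(19|121)    [121 ≡ 1 mod 8 ⇒ (2|121)^2 = +1]
  = -(121|19)    [QR: 121 ≡ 1 mod 4, sign kept]
  = -(7|19)    [121 ≡ 7 mod 19]
  = (19|7)    [QR: both ≡ 3 mod 4, sign flips]
  = (5|7)    [19 ≡ 5 mod 7]
  = (7|5)    [QR: 5 ≡ 1 mod 4, sign kept]
  = (2|5)    [7 ≡ 2 mod 5]
  = -(1|5)    [5 ≡ 5 mod 8 ⇒ (2|5) = -1]
  = -1    [(1|5) = 1]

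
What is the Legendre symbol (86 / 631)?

1

(86 / 631)
  = (43 / 631)    [631 ≡ 7 mod 8 ⇒ (2 / 631) = +1]
  = -(631 / 43)    [QR: both ≡ 3 mod 4, sign flips]
  = -(29 / 43)    [631 ≡ 29 mod 43]
  = -(43 / 29)    [QR: 29 ≡ 1 mod 4, sign kept]
  = -(14 / 29)    [43 ≡ 14 mod 29]
  = (7 / 29)    [29 ≡ 5 mod 8 ⇒ (2 / 29) = -1]
  = (29 / 7)    [QR: 29 ≡ 1 mod 4, sign kept]
  = (1 / 7)    [29 ≡ 1 mod 7]
  = 1    [(1 / 7) = 1]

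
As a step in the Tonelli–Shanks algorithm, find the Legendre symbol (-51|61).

(-51|61)
  = (10|61)    [-51 ≡ 10 mod 61]
  = -(5|61)    [61 ≡ 5 mod 8 ⇒ (2|61) = -1]
  = -(61|5)    [QR: 5 ≡ 1 mod 4, sign kept]
  = -(1|5)    [61 ≡ 1 mod 5]
  = -1    [(1|5) = 1]

-1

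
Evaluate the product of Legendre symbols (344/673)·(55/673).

-1

By multiplicativity, (344·55/673) = (344/673)·(55/673).
First factor (344/673):
(344/673)
  = (43/673)    [673 ≡ 1 mod 8 ⇒ (2/673)^3 = +1]
  = (673/43)    [QR: 673 ≡ 1 mod 4, sign kept]
  = (28/43)    [673 ≡ 28 mod 43]
  = (7/43)    [43 ≡ 3 mod 8 ⇒ (2/43)^2 = +1]
  = -(43/7)    [QR: both ≡ 3 mod 4, sign flips]
  = -(1/7)    [43 ≡ 1 mod 7]
  = -1    [(1/7) = 1]
Second factor (55/673):
(55/673)
  = (673/55)    [QR: 673 ≡ 1 mod 4, sign kept]
  = (13/55)    [673 ≡ 13 mod 55]
  = (55/13)    [QR: 13 ≡ 1 mod 4, sign kept]
  = (3/13)    [55 ≡ 3 mod 13]
  = (13/3)    [QR: 13 ≡ 1 mod 4, sign kept]
  = (1/3)    [13 ≡ 1 mod 3]
  = 1    [(1/3) = 1]
Product: (-1)·(1) = -1.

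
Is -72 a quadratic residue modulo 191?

no

(-72/191)
  = -(72/191)    [191 ≡ 3 mod 4 ⇒ (-1/191) = -1]
  = -(9/191)    [191 ≡ 7 mod 8 ⇒ (2/191)^3 = +1]
  = -(191/9)    [QR: 9 ≡ 1 mod 4, sign kept]
  = -(2/9)    [191 ≡ 2 mod 9]
  = -(1/9)    [9 ≡ 1 mod 8 ⇒ (2/9) = +1]
  = -1    [(1/9) = 1]
(-72/191) = -1, and 191 is prime, so -72 is not a quadratic residue mod 191.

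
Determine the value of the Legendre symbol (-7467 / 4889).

(-7467 / 4889)
  = (7467 / 4889)    [4889 ≡ 1 mod 4 ⇒ (-1 / 4889) = +1]
  = (2578 / 4889)    [7467 ≡ 2578 mod 4889]
  = (1289 / 4889)    [4889 ≡ 1 mod 8 ⇒ (2 / 4889) = +1]
  = (4889 / 1289)    [QR: 1289 ≡ 1 mod 4, sign kept]
  = (1022 / 1289)    [4889 ≡ 1022 mod 1289]
  = (511 / 1289)    [1289 ≡ 1 mod 8 ⇒ (2 / 1289) = +1]
  = (1289 / 511)    [QR: 1289 ≡ 1 mod 4, sign kept]
  = (267 / 511)    [1289 ≡ 267 mod 511]
  = -(511 / 267)    [QR: both ≡ 3 mod 4, sign flips]
  = -(244 / 267)    [511 ≡ 244 mod 267]
  = -(61 / 267)    [267 ≡ 3 mod 8 ⇒ (2 / 267)^2 = +1]
  = -(267 / 61)    [QR: 61 ≡ 1 mod 4, sign kept]
  = -(23 / 61)    [267 ≡ 23 mod 61]
  = -(61 / 23)    [QR: 61 ≡ 1 mod 4, sign kept]
  = -(15 / 23)    [61 ≡ 15 mod 23]
  = (23 / 15)    [QR: both ≡ 3 mod 4, sign flips]
  = (8 / 15)    [23 ≡ 8 mod 15]
  = (1 / 15)    [15 ≡ 7 mod 8 ⇒ (2 / 15)^3 = +1]
  = 1    [(1 / 15) = 1]

1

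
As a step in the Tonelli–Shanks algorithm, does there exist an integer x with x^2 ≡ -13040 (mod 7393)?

Reduce the numerator: -13040 ≡ 1746 (mod 7393), so (-13040/7393) = (1746/7393).
Factor out 2: 1746 = 2·873. Since 7393 ≡ 1 (mod 8), (2/7393) = +1. Now have (873/7393).
873 ≡ 1 (mod 4), so quadratic reciprocity gives (873/7393) = (7393/873). Reduce: 7393 ≡ 409 (mod 873). Now have (409/873).
409 ≡ 1 (mod 4), so quadratic reciprocity gives (409/873) = (873/409). Reduce: 873 ≡ 55 (mod 409). Now have (55/409).
409 ≡ 1 (mod 4), so quadratic reciprocity gives (55/409) = (409/55). Reduce: 409 ≡ 24 (mod 55). Now have (24/55).
Factor out 2: 24 = 2^3·3. Since 55 ≡ 7 (mod 8), (2/55) = +1, and (2/55)^3 = +1. Now have (3/55).
Both 3 ≡ 3 and 55 ≡ 3 (mod 4), so reciprocity gives (3/55) = -(55/3). Reduce: 55 ≡ 1 (mod 3). Now have -(1/3).
(1/3) = 1. Collecting the sign factors: -1.
The Legendre symbol is -1, so x^2 ≡ -13040 (mod 7393) has no solution.

no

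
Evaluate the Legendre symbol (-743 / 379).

Reduce the numerator: -743 ≡ 15 (mod 379), so (-743 / 379) = (15 / 379).
Both 15 ≡ 3 and 379 ≡ 3 (mod 4), so reciprocity gives (15 / 379) = -(379 / 15). Reduce: 379 ≡ 4 (mod 15). Now have -(4 / 15).
Factor out 2: 4 = 2^2. Since 15 ≡ 7 (mod 8), (2 / 15) = +1, and (2 / 15)^2 = +1. Now have -(1 / 15).
(1 / 15) = 1. Collecting the sign factors: -1.

-1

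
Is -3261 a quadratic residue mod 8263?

(-3261/8263)
  = (5002/8263)    [-3261 ≡ 5002 mod 8263]
  = (2501/8263)    [8263 ≡ 7 mod 8 ⇒ (2/8263) = +1]
  = (8263/2501)    [QR: 2501 ≡ 1 mod 4, sign kept]
  = (760/2501)    [8263 ≡ 760 mod 2501]
  = -(95/2501)    [2501 ≡ 5 mod 8 ⇒ (2/2501)^3 = -1]
  = -(2501/95)    [QR: 2501 ≡ 1 mod 4, sign kept]
  = -(31/95)    [2501 ≡ 31 mod 95]
  = (95/31)    [QR: both ≡ 3 mod 4, sign flips]
  = (2/31)    [95 ≡ 2 mod 31]
  = (1/31)    [31 ≡ 7 mod 8 ⇒ (2/31) = +1]
  = 1    [(1/31) = 1]
(-3261/8263) = 1, and 8263 is prime, so -3261 is a quadratic residue mod 8263.

yes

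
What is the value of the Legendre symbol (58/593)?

(58/593)
  = (29/593)    [593 ≡ 1 mod 8 ⇒ (2/593) = +1]
  = (593/29)    [QR: 29 ≡ 1 mod 4, sign kept]
  = (13/29)    [593 ≡ 13 mod 29]
  = (29/13)    [QR: 13 ≡ 1 mod 4, sign kept]
  = (3/13)    [29 ≡ 3 mod 13]
  = (13/3)    [QR: 13 ≡ 1 mod 4, sign kept]
  = (1/3)    [13 ≡ 1 mod 3]
  = 1    [(1/3) = 1]

1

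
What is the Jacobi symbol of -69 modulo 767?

1

Reduce the numerator: -69 ≡ 698 (mod 767), so (-69/767) = (698/767).
Factor out 2: 698 = 2·349. Since 767 ≡ 7 (mod 8), (2/767) = +1. Now have (349/767).
349 ≡ 1 (mod 4), so quadratic reciprocity gives (349/767) = (767/349). Reduce: 767 ≡ 69 (mod 349). Now have (69/349).
69 ≡ 1 (mod 4), so quadratic reciprocity gives (69/349) = (349/69). Reduce: 349 ≡ 4 (mod 69). Now have (4/69).
Factor out 2: 4 = 2^2. Since 69 ≡ 5 (mod 8), (2/69) = -1, and (2/69)^2 = +1. Now have (1/69).
(1/69) = 1. Collecting the sign factors: 1.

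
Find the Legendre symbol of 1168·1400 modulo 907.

-1

By multiplicativity, (1168·1400/907) = (1168/907)·(1400/907).
First factor (1168/907):
(1168/907)
  = (261/907)    [1168 ≡ 261 mod 907]
  = (907/261)    [QR: 261 ≡ 1 mod 4, sign kept]
  = (124/261)    [907 ≡ 124 mod 261]
  = (31/261)    [261 ≡ 5 mod 8 ⇒ (2/261)^2 = +1]
  = (261/31)    [QR: 261 ≡ 1 mod 4, sign kept]
  = (13/31)    [261 ≡ 13 mod 31]
  = (31/13)    [QR: 13 ≡ 1 mod 4, sign kept]
  = (5/13)    [31 ≡ 5 mod 13]
  = (13/5)    [QR: 5 ≡ 1 mod 4, sign kept]
  = (3/5)    [13 ≡ 3 mod 5]
  = (5/3)    [QR: 5 ≡ 1 mod 4, sign kept]
  = (2/3)    [5 ≡ 2 mod 3]
  = -(1/3)    [3 ≡ 3 mod 8 ⇒ (2/3) = -1]
  = -1    [(1/3) = 1]
Second factor (1400/907):
(1400/907)
  = (493/907)    [1400 ≡ 493 mod 907]
  = (907/493)    [QR: 493 ≡ 1 mod 4, sign kept]
  = (414/493)    [907 ≡ 414 mod 493]
  = -(207/493)    [493 ≡ 5 mod 8 ⇒ (2/493) = -1]
  = -(493/207)    [QR: 493 ≡ 1 mod 4, sign kept]
  = -(79/207)    [493 ≡ 79 mod 207]
  = (207/79)    [QR: both ≡ 3 mod 4, sign flips]
  = (49/79)    [207 ≡ 49 mod 79]
  = (79/49)    [QR: 49 ≡ 1 mod 4, sign kept]
  = (30/49)    [79 ≡ 30 mod 49]
  = (15/49)    [49 ≡ 1 mod 8 ⇒ (2/49) = +1]
  = (49/15)    [QR: 49 ≡ 1 mod 4, sign kept]
  = (4/15)    [49 ≡ 4 mod 15]
  = (1/15)    [15 ≡ 7 mod 8 ⇒ (2/15)^2 = +1]
  = 1    [(1/15) = 1]
Product: (-1)·(1) = -1.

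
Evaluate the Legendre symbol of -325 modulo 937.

(-325/937)
  = (612/937)    [-325 ≡ 612 mod 937]
  = (153/937)    [937 ≡ 1 mod 8 ⇒ (2/937)^2 = +1]
  = (937/153)    [QR: 153 ≡ 1 mod 4, sign kept]
  = (19/153)    [937 ≡ 19 mod 153]
  = (153/19)    [QR: 153 ≡ 1 mod 4, sign kept]
  = (1/19)    [153 ≡ 1 mod 19]
  = 1    [(1/19) = 1]

1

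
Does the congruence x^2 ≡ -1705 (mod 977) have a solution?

Reduce the numerator: -1705 ≡ 249 (mod 977), so (-1705|977) = (249|977).
249 ≡ 1 (mod 4), so quadratic reciprocity gives (249|977) = (977|249). Reduce: 977 ≡ 230 (mod 249). Now have (230|249).
Factor out 2: 230 = 2·115. Since 249 ≡ 1 (mod 8), (2|249) = +1. Now have (115|249).
249 ≡ 1 (mod 4), so quadratic reciprocity gives (115|249) = (249|115). Reduce: 249 ≡ 19 (mod 115). Now have (19|115).
Both 19 ≡ 3 and 115 ≡ 3 (mod 4), so reciprocity gives (19|115) = -(115|19). Reduce: 115 ≡ 1 (mod 19). Now have -(1|19).
(1|19) = 1. Collecting the sign factors: -1.
(-1705|977) = -1, and 977 is prime, so -1705 is not a quadratic residue mod 977.

no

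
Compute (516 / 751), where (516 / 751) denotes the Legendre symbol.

(516 / 751)
  = (129 / 751)    [751 ≡ 7 mod 8 ⇒ (2 / 751)^2 = +1]
  = (751 / 129)    [QR: 129 ≡ 1 mod 4, sign kept]
  = (106 / 129)    [751 ≡ 106 mod 129]
  = (53 / 129)    [129 ≡ 1 mod 8 ⇒ (2 / 129) = +1]
  = (129 / 53)    [QR: 53 ≡ 1 mod 4, sign kept]
  = (23 / 53)    [129 ≡ 23 mod 53]
  = (53 / 23)    [QR: 53 ≡ 1 mod 4, sign kept]
  = (7 / 23)    [53 ≡ 7 mod 23]
  = -(23 / 7)    [QR: both ≡ 3 mod 4, sign flips]
  = -(2 / 7)    [23 ≡ 2 mod 7]
  = -(1 / 7)    [7 ≡ 7 mod 8 ⇒ (2 / 7) = +1]
  = -1    [(1 / 7) = 1]

-1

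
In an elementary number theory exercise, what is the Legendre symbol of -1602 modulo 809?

(-1602 / 809)
  = (16 / 809)    [-1602 ≡ 16 mod 809]
  = (1 / 809)    [809 ≡ 1 mod 8 ⇒ (2 / 809)^4 = +1]
  = 1    [(1 / 809) = 1]

1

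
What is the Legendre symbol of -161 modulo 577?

-1

Reduce the numerator: -161 ≡ 416 (mod 577), so (-161/577) = (416/577).
Factor out 2: 416 = 2^5·13. Since 577 ≡ 1 (mod 8), (2/577) = +1, and (2/577)^5 = +1. Now have (13/577).
13 ≡ 1 (mod 4), so quadratic reciprocity gives (13/577) = (577/13). Reduce: 577 ≡ 5 (mod 13). Now have (5/13).
5 ≡ 1 (mod 4), so quadratic reciprocity gives (5/13) = (13/5). Reduce: 13 ≡ 3 (mod 5). Now have (3/5).
5 ≡ 1 (mod 4), so quadratic reciprocity gives (3/5) = (5/3). Reduce: 5 ≡ 2 (mod 3). Now have (2/3).
Factor out 2: 2 = 2. Since 3 ≡ 3 (mod 8), (2/3) = -1. Now have -(1/3).
(1/3) = 1. Collecting the sign factors: -1.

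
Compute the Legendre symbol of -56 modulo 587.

1

Reduce the numerator: -56 ≡ 531 (mod 587), so (-56/587) = (531/587).
Both 531 ≡ 3 and 587 ≡ 3 (mod 4), so reciprocity gives (531/587) = -(587/531). Reduce: 587 ≡ 56 (mod 531). Now have -(56/531).
Factor out 2: 56 = 2^3·7. Since 531 ≡ 3 (mod 8), (2/531) = -1, and (2/531)^3 = -1. Now have (7/531).
Both 7 ≡ 3 and 531 ≡ 3 (mod 4), so reciprocity gives (7/531) = -(531/7). Reduce: 531 ≡ 6 (mod 7). Now have -(6/7).
Factor out 2: 6 = 2·3. Since 7 ≡ 7 (mod 8), (2/7) = +1. Now have -(3/7).
Both 3 ≡ 3 and 7 ≡ 3 (mod 4), so reciprocity gives (3/7) = -(7/3). Reduce: 7 ≡ 1 (mod 3). Now have (1/3).
(1/3) = 1. Collecting the sign factors: 1.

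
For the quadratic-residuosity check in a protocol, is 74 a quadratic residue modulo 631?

no

(74/631)
  = (37/631)    [631 ≡ 7 mod 8 ⇒ (2/631) = +1]
  = (631/37)    [QR: 37 ≡ 1 mod 4, sign kept]
  = (2/37)    [631 ≡ 2 mod 37]
  = -(1/37)    [37 ≡ 5 mod 8 ⇒ (2/37) = -1]
  = -1    [(1/37) = 1]
(74/631) = -1, and 631 is prime, so 74 is not a quadratic residue mod 631.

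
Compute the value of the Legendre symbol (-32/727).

Pull out -1: (-32/727) = (-1/727)·(32/727). Since 727 ≡ 3 (mod 4), (-1/727) = -1. Now have -(32/727).
Factor out 2: 32 = 2^5. Since 727 ≡ 7 (mod 8), (2/727) = +1, and (2/727)^5 = +1. Now have -(1/727).
(1/727) = 1. Collecting the sign factors: -1.

-1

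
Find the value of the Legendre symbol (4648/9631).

(4648/9631)
  = (581/9631)    [9631 ≡ 7 mod 8 ⇒ (2/9631)^3 = +1]
  = (9631/581)    [QR: 581 ≡ 1 mod 4, sign kept]
  = (335/581)    [9631 ≡ 335 mod 581]
  = (581/335)    [QR: 581 ≡ 1 mod 4, sign kept]
  = (246/335)    [581 ≡ 246 mod 335]
  = (123/335)    [335 ≡ 7 mod 8 ⇒ (2/335) = +1]
  = -(335/123)    [QR: both ≡ 3 mod 4, sign flips]
  = -(89/123)    [335 ≡ 89 mod 123]
  = -(123/89)    [QR: 89 ≡ 1 mod 4, sign kept]
  = -(34/89)    [123 ≡ 34 mod 89]
  = -(17/89)    [89 ≡ 1 mod 8 ⇒ (2/89) = +1]
  = -(89/17)    [QR: 17 ≡ 1 mod 4, sign kept]
  = -(4/17)    [89 ≡ 4 mod 17]
  = -(1/17)    [17 ≡ 1 mod 8 ⇒ (2/17)^2 = +1]
  = -1    [(1/17) = 1]

-1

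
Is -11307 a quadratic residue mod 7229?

no

Reduce the numerator: -11307 ≡ 3151 (mod 7229), so (-11307/7229) = (3151/7229).
7229 ≡ 1 (mod 4), so quadratic reciprocity gives (3151/7229) = (7229/3151). Reduce: 7229 ≡ 927 (mod 3151). Now have (927/3151).
Both 927 ≡ 3 and 3151 ≡ 3 (mod 4), so reciprocity gives (927/3151) = -(3151/927). Reduce: 3151 ≡ 370 (mod 927). Now have -(370/927).
Factor out 2: 370 = 2·185. Since 927 ≡ 7 (mod 8), (2/927) = +1. Now have -(185/927).
185 ≡ 1 (mod 4), so quadratic reciprocity gives (185/927) = (927/185). Reduce: 927 ≡ 2 (mod 185). Now have -(2/185).
Factor out 2: 2 = 2. Since 185 ≡ 1 (mod 8), (2/185) = +1. Now have -(1/185).
(1/185) = 1. Collecting the sign factors: -1.
The Legendre symbol is -1, so x^2 ≡ -11307 (mod 7229) has no solution.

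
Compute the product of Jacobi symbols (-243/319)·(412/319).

By multiplicativity, (-243·412/319) = (-243/319)·(412/319).
First factor (-243/319):
Reduce the numerator: -243 ≡ 76 (mod 319), so (-243/319) = (76/319).
Factor out 2: 76 = 2^2·19. Since 319 ≡ 7 (mod 8), (2/319) = +1, and (2/319)^2 = +1. Now have (19/319).
Both 19 ≡ 3 and 319 ≡ 3 (mod 4), so reciprocity gives (19/319) = -(319/19). Reduce: 319 ≡ 15 (mod 19). Now have -(15/19).
Both 15 ≡ 3 and 19 ≡ 3 (mod 4), so reciprocity gives (15/19) = -(19/15). Reduce: 19 ≡ 4 (mod 15). Now have (4/15).
Factor out 2: 4 = 2^2. Since 15 ≡ 7 (mod 8), (2/15) = +1, and (2/15)^2 = +1. Now have (1/15).
(1/15) = 1. Collecting the sign factors: 1.
Second factor (412/319):
Reduce the numerator: 412 ≡ 93 (mod 319), so (412/319) = (93/319).
93 ≡ 1 (mod 4), so quadratic reciprocity gives (93/319) = (319/93). Reduce: 319 ≡ 40 (mod 93). Now have (40/93).
Factor out 2: 40 = 2^3·5. Since 93 ≡ 5 (mod 8), (2/93) = -1, and (2/93)^3 = -1. Now have -(5/93).
5 ≡ 1 (mod 4), so quadratic reciprocity gives (5/93) = (93/5). Reduce: 93 ≡ 3 (mod 5). Now have -(3/5).
5 ≡ 1 (mod 4), so quadratic reciprocity gives (3/5) = (5/3). Reduce: 5 ≡ 2 (mod 3). Now have -(2/3).
Factor out 2: 2 = 2. Since 3 ≡ 3 (mod 8), (2/3) = -1. Now have (1/3).
(1/3) = 1. Collecting the sign factors: 1.
Product: (1)·(1) = 1.

1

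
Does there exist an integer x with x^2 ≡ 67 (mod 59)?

no

Reduce the numerator: 67 ≡ 8 (mod 59), so (67/59) = (8/59).
Factor out 2: 8 = 2^3. Since 59 ≡ 3 (mod 8), (2/59) = -1, and (2/59)^3 = -1. Now have -(1/59).
(1/59) = 1. Collecting the sign factors: -1.
(67/59) = -1, and 59 is prime, so 67 is not a quadratic residue mod 59.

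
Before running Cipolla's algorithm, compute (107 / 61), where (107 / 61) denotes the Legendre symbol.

Reduce the numerator: 107 ≡ 46 (mod 61), so (107 / 61) = (46 / 61).
Factor out 2: 46 = 2·23. Since 61 ≡ 5 (mod 8), (2 / 61) = -1. Now have -(23 / 61).
61 ≡ 1 (mod 4), so quadratic reciprocity gives (23 / 61) = (61 / 23). Reduce: 61 ≡ 15 (mod 23). Now have -(15 / 23).
Both 15 ≡ 3 and 23 ≡ 3 (mod 4), so reciprocity gives (15 / 23) = -(23 / 15). Reduce: 23 ≡ 8 (mod 15). Now have (8 / 15).
Factor out 2: 8 = 2^3. Since 15 ≡ 7 (mod 8), (2 / 15) = +1, and (2 / 15)^3 = +1. Now have (1 / 15).
(1 / 15) = 1. Collecting the sign factors: 1.

1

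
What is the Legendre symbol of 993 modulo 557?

Reduce the numerator: 993 ≡ 436 (mod 557), so (993/557) = (436/557).
Factor out 2: 436 = 2^2·109. Since 557 ≡ 5 (mod 8), (2/557) = -1, and (2/557)^2 = +1. Now have (109/557).
109 ≡ 1 (mod 4), so quadratic reciprocity gives (109/557) = (557/109). Reduce: 557 ≡ 12 (mod 109). Now have (12/109).
Factor out 2: 12 = 2^2·3. Since 109 ≡ 5 (mod 8), (2/109) = -1, and (2/109)^2 = +1. Now have (3/109).
109 ≡ 1 (mod 4), so quadratic reciprocity gives (3/109) = (109/3). Reduce: 109 ≡ 1 (mod 3). Now have (1/3).
(1/3) = 1. Collecting the sign factors: 1.

1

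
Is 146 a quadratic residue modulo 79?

Reduce the numerator: 146 ≡ 67 (mod 79), so (146/79) = (67/79).
Both 67 ≡ 3 and 79 ≡ 3 (mod 4), so reciprocity gives (67/79) = -(79/67). Reduce: 79 ≡ 12 (mod 67). Now have -(12/67).
Factor out 2: 12 = 2^2·3. Since 67 ≡ 3 (mod 8), (2/67) = -1, and (2/67)^2 = +1. Now have -(3/67).
Both 3 ≡ 3 and 67 ≡ 3 (mod 4), so reciprocity gives (3/67) = -(67/3). Reduce: 67 ≡ 1 (mod 3). Now have (1/3).
(1/3) = 1. Collecting the sign factors: 1.
The Legendre symbol is 1, so x^2 ≡ 146 (mod 79) has solution.

yes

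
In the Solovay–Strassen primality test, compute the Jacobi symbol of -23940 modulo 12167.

1

Reduce the numerator: -23940 ≡ 394 (mod 12167), so (-23940|12167) = (394|12167).
Factor out 2: 394 = 2·197. Since 12167 ≡ 7 (mod 8), (2|12167) = +1. Now have (197|12167).
197 ≡ 1 (mod 4), so quadratic reciprocity gives (197|12167) = (12167|197). Reduce: 12167 ≡ 150 (mod 197). Now have (150|197).
Factor out 2: 150 = 2·75. Since 197 ≡ 5 (mod 8), (2|197) = -1. Now have -(75|197).
197 ≡ 1 (mod 4), so quadratic reciprocity gives (75|197) = (197|75). Reduce: 197 ≡ 47 (mod 75). Now have -(47|75).
Both 47 ≡ 3 and 75 ≡ 3 (mod 4), so reciprocity gives (47|75) = -(75|47). Reduce: 75 ≡ 28 (mod 47). Now have (28|47).
Factor out 2: 28 = 2^2·7. Since 47 ≡ 7 (mod 8), (2|47) = +1, and (2|47)^2 = +1. Now have (7|47).
Both 7 ≡ 3 and 47 ≡ 3 (mod 4), so reciprocity gives (7|47) = -(47|7). Reduce: 47 ≡ 5 (mod 7). Now have -(5|7).
5 ≡ 1 (mod 4), so quadratic reciprocity gives (5|7) = (7|5). Reduce: 7 ≡ 2 (mod 5). Now have -(2|5).
Factor out 2: 2 = 2. Since 5 ≡ 5 (mod 8), (2|5) = -1. Now have (1|5).
(1|5) = 1. Collecting the sign factors: 1.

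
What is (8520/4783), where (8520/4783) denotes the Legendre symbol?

1

(8520/4783)
  = (3737/4783)    [8520 ≡ 3737 mod 4783]
  = (4783/3737)    [QR: 3737 ≡ 1 mod 4, sign kept]
  = (1046/3737)    [4783 ≡ 1046 mod 3737]
  = (523/3737)    [3737 ≡ 1 mod 8 ⇒ (2/3737) = +1]
  = (3737/523)    [QR: 3737 ≡ 1 mod 4, sign kept]
  = (76/523)    [3737 ≡ 76 mod 523]
  = (19/523)    [523 ≡ 3 mod 8 ⇒ (2/523)^2 = +1]
  = -(523/19)    [QR: both ≡ 3 mod 4, sign flips]
  = -(10/19)    [523 ≡ 10 mod 19]
  = (5/19)    [19 ≡ 3 mod 8 ⇒ (2/19) = -1]
  = (19/5)    [QR: 5 ≡ 1 mod 4, sign kept]
  = (4/5)    [19 ≡ 4 mod 5]
  = (1/5)    [5 ≡ 5 mod 8 ⇒ (2/5)^2 = +1]
  = 1    [(1/5) = 1]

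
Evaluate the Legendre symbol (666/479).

-1

Reduce the numerator: 666 ≡ 187 (mod 479), so (666/479) = (187/479).
Both 187 ≡ 3 and 479 ≡ 3 (mod 4), so reciprocity gives (187/479) = -(479/187). Reduce: 479 ≡ 105 (mod 187). Now have -(105/187).
105 ≡ 1 (mod 4), so quadratic reciprocity gives (105/187) = (187/105). Reduce: 187 ≡ 82 (mod 105). Now have -(82/105).
Factor out 2: 82 = 2·41. Since 105 ≡ 1 (mod 8), (2/105) = +1. Now have -(41/105).
41 ≡ 1 (mod 4), so quadratic reciprocity gives (41/105) = (105/41). Reduce: 105 ≡ 23 (mod 41). Now have -(23/41).
41 ≡ 1 (mod 4), so quadratic reciprocity gives (23/41) = (41/23). Reduce: 41 ≡ 18 (mod 23). Now have -(18/23).
Factor out 2: 18 = 2·9. Since 23 ≡ 7 (mod 8), (2/23) = +1. Now have -(9/23).
9 ≡ 1 (mod 4), so quadratic reciprocity gives (9/23) = (23/9). Reduce: 23 ≡ 5 (mod 9). Now have -(5/9).
5 ≡ 1 (mod 4), so quadratic reciprocity gives (5/9) = (9/5). Reduce: 9 ≡ 4 (mod 5). Now have -(4/5).
Factor out 2: 4 = 2^2. Since 5 ≡ 5 (mod 8), (2/5) = -1, and (2/5)^2 = +1. Now have -(1/5).
(1/5) = 1. Collecting the sign factors: -1.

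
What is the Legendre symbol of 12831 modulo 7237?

(12831 / 7237)
  = (5594 / 7237)    [12831 ≡ 5594 mod 7237]
  = -(2797 / 7237)    [7237 ≡ 5 mod 8 ⇒ (2 / 7237) = -1]
  = -(7237 / 2797)    [QR: 2797 ≡ 1 mod 4, sign kept]
  = -(1643 / 2797)    [7237 ≡ 1643 mod 2797]
  = -(2797 / 1643)    [QR: 2797 ≡ 1 mod 4, sign kept]
  = -(1154 / 1643)    [2797 ≡ 1154 mod 1643]
  = (577 / 1643)    [1643 ≡ 3 mod 8 ⇒ (2 / 1643) = -1]
  = (1643 / 577)    [QR: 577 ≡ 1 mod 4, sign kept]
  = (489 / 577)    [1643 ≡ 489 mod 577]
  = (577 / 489)    [QR: 489 ≡ 1 mod 4, sign kept]
  = (88 / 489)    [577 ≡ 88 mod 489]
  = (11 / 489)    [489 ≡ 1 mod 8 ⇒ (2 / 489)^3 = +1]
  = (489 / 11)    [QR: 489 ≡ 1 mod 4, sign kept]
  = (5 / 11)    [489 ≡ 5 mod 11]
  = (11 / 5)    [QR: 5 ≡ 1 mod 4, sign kept]
  = (1 / 5)    [11 ≡ 1 mod 5]
  = 1    [(1 / 5) = 1]

1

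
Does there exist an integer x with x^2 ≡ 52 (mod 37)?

Reduce the numerator: 52 ≡ 15 (mod 37), so (52|37) = (15|37).
37 ≡ 1 (mod 4), so quadratic reciprocity gives (15|37) = (37|15). Reduce: 37 ≡ 7 (mod 15). Now have (7|15).
Both 7 ≡ 3 and 15 ≡ 3 (mod 4), so reciprocity gives (7|15) = -(15|7). Reduce: 15 ≡ 1 (mod 7). Now have -(1|7).
(1|7) = 1. Collecting the sign factors: -1.
(52|37) = -1, and 37 is prime, so 52 is not a quadratic residue mod 37.

no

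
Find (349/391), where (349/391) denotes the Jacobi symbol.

349 ≡ 1 (mod 4), so quadratic reciprocity gives (349/391) = (391/349). Reduce: 391 ≡ 42 (mod 349). Now have (42/349).
Factor out 2: 42 = 2·21. Since 349 ≡ 5 (mod 8), (2/349) = -1. Now have -(21/349).
21 ≡ 1 (mod 4), so quadratic reciprocity gives (21/349) = (349/21). Reduce: 349 ≡ 13 (mod 21). Now have -(13/21).
13 ≡ 1 (mod 4), so quadratic reciprocity gives (13/21) = (21/13). Reduce: 21 ≡ 8 (mod 13). Now have -(8/13).
Factor out 2: 8 = 2^3. Since 13 ≡ 5 (mod 8), (2/13) = -1, and (2/13)^3 = -1. Now have (1/13).
(1/13) = 1. Collecting the sign factors: 1.

1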